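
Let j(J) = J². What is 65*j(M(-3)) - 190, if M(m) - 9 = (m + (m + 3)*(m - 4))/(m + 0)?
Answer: 6310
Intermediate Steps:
M(m) = 9 + (m + (-4 + m)*(3 + m))/m (M(m) = 9 + (m + (m + 3)*(m - 4))/(m + 0) = 9 + (m + (3 + m)*(-4 + m))/m = 9 + (m + (-4 + m)*(3 + m))/m)
65*j(M(-3)) - 190 = 65*(9 - 3 - 12/(-3))² - 190 = 65*(9 - 3 - 12*(-⅓))² - 190 = 65*(9 - 3 + 4)² - 190 = 65*10² - 190 = 65*100 - 190 = 6500 - 190 = 6310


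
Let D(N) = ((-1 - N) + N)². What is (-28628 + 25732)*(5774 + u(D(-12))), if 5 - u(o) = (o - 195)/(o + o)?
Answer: -17016896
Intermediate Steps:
D(N) = 1 (D(N) = (-1)² = 1)
u(o) = 5 - (-195 + o)/(2*o) (u(o) = 5 - (o - 195)/(o + o) = 5 - (-195 + o)/(2*o))
(-28628 + 25732)*(5774 + u(D(-12))) = (-28628 + 25732)*(5774 + (3/2)*(65 + 3*1)/1) = -2896*(5774 + (3/2)*1*(65 + 3)) = -2896*(5774 + (3/2)*1*68) = -2896*(5774 + 102) = -2896*5876 = -17016896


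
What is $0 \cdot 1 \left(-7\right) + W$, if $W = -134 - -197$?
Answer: $63$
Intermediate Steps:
$W = 63$ ($W = -134 + 197 = 63$)
$0 \cdot 1 \left(-7\right) + W = 0 \cdot 1 \left(-7\right) + 63 = 0 \left(-7\right) + 63 = 0 + 63 = 63$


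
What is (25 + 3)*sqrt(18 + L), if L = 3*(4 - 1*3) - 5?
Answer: 112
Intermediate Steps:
L = -2 (L = 3*(4 - 3) - 5 = 3*1 - 5 = 3 - 5 = -2)
(25 + 3)*sqrt(18 + L) = (25 + 3)*sqrt(18 - 2) = 28*sqrt(16) = 28*4 = 112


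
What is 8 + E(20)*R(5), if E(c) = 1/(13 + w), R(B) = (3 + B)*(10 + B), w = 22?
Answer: 80/7 ≈ 11.429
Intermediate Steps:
E(c) = 1/35 (E(c) = 1/(13 + 22) = 1/35)
8 + E(20)*R(5) = 8 + (30 + 5² + 13*5)/35 = 8 + (30 + 25 + 65)/35 = 8 + (1/35)*120 = 8 + 24/7 = 80/7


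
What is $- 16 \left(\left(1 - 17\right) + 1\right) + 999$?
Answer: $1239$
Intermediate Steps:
$- 16 \left(\left(1 - 17\right) + 1\right) + 999 = - 16 \left(-16 + 1\right) + 999 = \left(-16\right) \left(-15\right) + 999 = 240 + 999 = 1239$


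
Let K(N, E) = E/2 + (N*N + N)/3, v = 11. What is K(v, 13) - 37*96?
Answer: -7003/2 ≈ -3501.5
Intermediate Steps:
K(N, E) = E/2 + N/3 + N²/3 (K(N, E) = E*(½) + (N² + N)*(⅓) = E/2 + (N + N²)*(⅓) = E/2 + (N/3 + N²/3) = E/2 + N/3 + N²/3)
K(v, 13) - 37*96 = ((½)*13 + (⅓)*11 + (⅓)*11²) - 37*96 = (13/2 + 11/3 + (⅓)*121) - 3552 = (13/2 + 11/3 + 121/3) - 3552 = 101/2 - 3552 = -7003/2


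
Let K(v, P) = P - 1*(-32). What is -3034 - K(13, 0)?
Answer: -3066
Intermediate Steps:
K(v, P) = 32 + P (K(v, P) = P + 32 = 32 + P)
-3034 - K(13, 0) = -3034 - (32 + 0) = -3034 - 1*32 = -3034 - 32 = -3066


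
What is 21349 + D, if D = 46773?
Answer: 68122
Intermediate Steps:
21349 + D = 21349 + 46773 = 68122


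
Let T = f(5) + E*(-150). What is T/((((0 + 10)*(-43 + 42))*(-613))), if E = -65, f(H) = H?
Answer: 1951/1226 ≈ 1.5914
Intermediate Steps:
T = 9755 (T = 5 - 65*(-150) = 5 + 9750 = 9755)
T/((((0 + 10)*(-43 + 42))*(-613))) = 9755/((((0 + 10)*(-43 + 42))*(-613))) = 9755/(((10*(-1))*(-613))) = 9755/((-10*(-613))) = 9755/6130 = 9755*(1/6130) = 1951/1226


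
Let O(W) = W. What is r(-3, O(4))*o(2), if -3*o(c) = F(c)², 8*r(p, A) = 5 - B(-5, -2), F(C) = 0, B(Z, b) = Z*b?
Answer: 0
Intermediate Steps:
r(p, A) = -5/8 (r(p, A) = (5 - (-5)*(-2))/8 = (5 - 1*10)/8 = (5 - 10)/8 = (⅛)*(-5) = -5/8)
o(c) = 0 (o(c) = -⅓*0² = -⅓*0 = 0)
r(-3, O(4))*o(2) = -5/8*0 = 0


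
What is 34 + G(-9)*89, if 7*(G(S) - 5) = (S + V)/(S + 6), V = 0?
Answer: 3620/7 ≈ 517.14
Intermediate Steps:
G(S) = 5 + S/(7*(6 + S)) (G(S) = 5 + ((S + 0)/(S + 6))/7 = 5 + (S/(6 + S))/7 = 5 + S/(7*(6 + S)))
34 + G(-9)*89 = 34 + (6*(35 + 6*(-9))/(7*(6 - 9)))*89 = 34 + ((6/7)*(35 - 54)/(-3))*89 = 34 + ((6/7)*(-⅓)*(-19))*89 = 34 + (38/7)*89 = 34 + 3382/7 = 3620/7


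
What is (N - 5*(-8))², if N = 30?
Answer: 4900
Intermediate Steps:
(N - 5*(-8))² = (30 - 5*(-8))² = (30 + 40)² = 70² = 4900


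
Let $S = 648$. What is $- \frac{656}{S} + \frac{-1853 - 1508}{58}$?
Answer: $- \frac{276997}{4698} \approx -58.961$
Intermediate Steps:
$- \frac{656}{S} + \frac{-1853 - 1508}{58} = - \frac{656}{648} + \frac{-1853 - 1508}{58} = \left(-656\right) \frac{1}{648} - \frac{3361}{58} = - \frac{82}{81} - \frac{3361}{58} = - \frac{276997}{4698}$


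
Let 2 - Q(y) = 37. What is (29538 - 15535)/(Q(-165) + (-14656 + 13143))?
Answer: -14003/1548 ≈ -9.0459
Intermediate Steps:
Q(y) = -35 (Q(y) = 2 - 1*37 = 2 - 37 = -35)
(29538 - 15535)/(Q(-165) + (-14656 + 13143)) = (29538 - 15535)/(-35 + (-14656 + 13143)) = 14003/(-35 - 1513) = 14003/(-1548) = 14003*(-1/1548) = -14003/1548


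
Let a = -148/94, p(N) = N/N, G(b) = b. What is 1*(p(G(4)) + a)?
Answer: -27/47 ≈ -0.57447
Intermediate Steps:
p(N) = 1
a = -74/47 (a = -148*1/94 = -74/47 ≈ -1.5745)
1*(p(G(4)) + a) = 1*(1 - 74/47) = 1*(-27/47) = -27/47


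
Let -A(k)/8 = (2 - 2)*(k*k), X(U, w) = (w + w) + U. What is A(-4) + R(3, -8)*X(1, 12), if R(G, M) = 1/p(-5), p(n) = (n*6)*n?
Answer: 1/6 ≈ 0.16667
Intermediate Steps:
p(n) = 6*n**2 (p(n) = (6*n)*n = 6*n**2)
X(U, w) = U + 2*w (X(U, w) = 2*w + U = U + 2*w)
A(k) = 0 (A(k) = -8*(2 - 2)*k*k = -0*k**2 = -8*0 = 0)
R(G, M) = 1/150 (R(G, M) = 1/(6*(-5)**2) = 1/(6*25) = 1/150)
A(-4) + R(3, -8)*X(1, 12) = 0 + (1 + 2*12)/150 = 0 + (1 + 24)/150 = 0 + (1/150)*25 = 0 + 1/6 = 1/6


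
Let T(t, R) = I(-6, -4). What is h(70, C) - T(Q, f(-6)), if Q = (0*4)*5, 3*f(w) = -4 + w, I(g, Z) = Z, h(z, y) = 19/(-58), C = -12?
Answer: 213/58 ≈ 3.6724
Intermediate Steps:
h(z, y) = -19/58 (h(z, y) = 19*(-1/58) = -19/58)
f(w) = -4/3 + w/3 (f(w) = (-4 + w)/3 = -4/3 + w/3)
Q = 0 (Q = 0*5 = 0)
T(t, R) = -4
h(70, C) - T(Q, f(-6)) = -19/58 - 1*(-4) = -19/58 + 4 = 213/58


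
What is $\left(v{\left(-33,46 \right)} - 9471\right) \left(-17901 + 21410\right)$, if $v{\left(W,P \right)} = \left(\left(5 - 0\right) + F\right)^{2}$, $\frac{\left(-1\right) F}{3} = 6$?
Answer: $-32640718$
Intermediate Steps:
$F = -18$ ($F = \left(-3\right) 6 = -18$)
$v{\left(W,P \right)} = 169$ ($v{\left(W,P \right)} = \left(\left(5 - 0\right) - 18\right)^{2} = \left(\left(5 + 0\right) - 18\right)^{2} = \left(5 - 18\right)^{2} = \left(-13\right)^{2} = 169$)
$\left(v{\left(-33,46 \right)} - 9471\right) \left(-17901 + 21410\right) = \left(169 - 9471\right) \left(-17901 + 21410\right) = \left(-9302\right) 3509 = -32640718$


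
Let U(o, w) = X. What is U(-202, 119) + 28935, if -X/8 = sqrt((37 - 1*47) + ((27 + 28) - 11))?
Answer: 28935 - 8*sqrt(34) ≈ 28888.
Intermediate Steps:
X = -8*sqrt(34) (X = -8*sqrt((37 - 1*47) + ((27 + 28) - 11)) = -8*sqrt((37 - 47) + (55 - 11)) = -8*sqrt(-10 + 44) = -8*sqrt(34) ≈ -46.648)
U(o, w) = -8*sqrt(34)
U(-202, 119) + 28935 = -8*sqrt(34) + 28935 = 28935 - 8*sqrt(34)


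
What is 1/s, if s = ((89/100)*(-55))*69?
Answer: -20/67551 ≈ -0.00029607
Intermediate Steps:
s = -67551/20 (s = ((89*(1/100))*(-55))*69 = ((89/100)*(-55))*69 = -979/20*69 = -67551/20 ≈ -3377.6)
1/s = 1/(-67551/20) = -20/67551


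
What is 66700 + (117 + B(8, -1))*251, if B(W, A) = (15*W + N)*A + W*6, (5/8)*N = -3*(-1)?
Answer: 383951/5 ≈ 76790.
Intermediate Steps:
N = 24/5 (N = 8*(-3*(-1))/5 = (8/5)*3 = 24/5 ≈ 4.8000)
B(W, A) = 6*W + A*(24/5 + 15*W) (B(W, A) = (15*W + 24/5)*A + W*6 = (24/5 + 15*W)*A + 6*W = A*(24/5 + 15*W) + 6*W = 6*W + A*(24/5 + 15*W))
66700 + (117 + B(8, -1))*251 = 66700 + (117 + (6*8 + (24/5)*(-1) + 15*(-1)*8))*251 = 66700 + (117 + (48 - 24/5 - 120))*251 = 66700 + (117 - 384/5)*251 = 66700 + (201/5)*251 = 66700 + 50451/5 = 383951/5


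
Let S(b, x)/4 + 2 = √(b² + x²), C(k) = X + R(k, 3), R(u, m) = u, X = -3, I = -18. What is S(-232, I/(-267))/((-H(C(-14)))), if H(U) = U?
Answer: -8/17 + 8*√106584985/1513 ≈ 54.118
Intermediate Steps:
C(k) = -3 + k
S(b, x) = -8 + 4*√(b² + x²)
S(-232, I/(-267))/((-H(C(-14)))) = (-8 + 4*√((-232)² + (-18/(-267))²))/((-(-3 - 14))) = (-8 + 4*√(53824 + (-18*(-1/267))²))/((-1*(-17))) = (-8 + 4*√(53824 + (6/89)²))/17 = (-8 + 4*√(53824 + 36/7921))*(1/17) = (-8 + 4*√(426339940/7921))*(1/17) = (-8 + 4*(2*√106584985/89))*(1/17) = (-8 + 8*√106584985/89)*(1/17) = -8/17 + 8*√106584985/1513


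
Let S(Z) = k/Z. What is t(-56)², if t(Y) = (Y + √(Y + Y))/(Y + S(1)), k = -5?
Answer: 3024/3721 - 448*I*√7/3721 ≈ 0.81269 - 0.31854*I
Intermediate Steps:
S(Z) = -5/Z
t(Y) = (Y + √2*√Y)/(-5 + Y) (t(Y) = (Y + √(Y + Y))/(Y - 5/1) = (Y + √(2*Y))/(Y - 5*1) = (Y + √2*√Y)/(Y - 5) = (Y + √2*√Y)/(-5 + Y))
t(-56)² = ((-56 + √2*√(-56))/(-5 - 56))² = ((-56 + √2*(2*I*√14))/(-61))² = (-(-56 + 4*I*√7)/61)² = (56/61 - 4*I*√7/61)²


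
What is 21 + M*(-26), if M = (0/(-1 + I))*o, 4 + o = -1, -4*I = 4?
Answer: 21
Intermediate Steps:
I = -1 (I = -¼*4 = -1)
o = -5 (o = -4 - 1 = -5)
M = 0 (M = (0/(-1 - 1))*(-5) = (0/(-2))*(-5) = (0*(-½))*(-5) = 0*(-5) = 0)
21 + M*(-26) = 21 + 0*(-26) = 21 + 0 = 21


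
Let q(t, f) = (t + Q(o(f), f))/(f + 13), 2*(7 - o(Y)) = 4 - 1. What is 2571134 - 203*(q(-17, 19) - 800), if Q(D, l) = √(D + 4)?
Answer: 87476539/32 - 203*√38/64 ≈ 2.7336e+6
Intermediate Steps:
o(Y) = 11/2 (o(Y) = 7 - (4 - 1)/2 = 7 - ½*3 = 7 - 3/2 = 11/2)
Q(D, l) = √(4 + D)
q(t, f) = (t + √38/2)/(13 + f) (q(t, f) = (t + √(4 + 11/2))/(f + 13) = (t + √(19/2))/(13 + f) = (t + √38/2)/(13 + f))
2571134 - 203*(q(-17, 19) - 800) = 2571134 - 203*((-17 + √38/2)/(13 + 19) - 800) = 2571134 - 203*((-17 + √38/2)/32 - 800) = 2571134 - 203*((-17/32 + √38/64) - 800) = 2571134 - 203*(-25617/32 + √38/64) = 2571134 + (5200251/32 - 203*√38/64) = 87476539/32 - 203*√38/64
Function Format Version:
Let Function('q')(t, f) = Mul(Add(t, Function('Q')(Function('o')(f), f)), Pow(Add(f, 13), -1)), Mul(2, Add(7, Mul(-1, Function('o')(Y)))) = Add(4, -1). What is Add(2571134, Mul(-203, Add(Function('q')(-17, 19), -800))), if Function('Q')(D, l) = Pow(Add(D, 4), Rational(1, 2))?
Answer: Add(Rational(87476539, 32), Mul(Rational(-203, 64), Pow(38, Rational(1, 2)))) ≈ 2.7336e+6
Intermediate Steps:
Function('o')(Y) = Rational(11, 2) (Function('o')(Y) = Add(7, Mul(Rational(-1, 2), Add(4, -1))) = Add(7, Mul(Rational(-1, 2), 3)) = Add(7, Rational(-3, 2)) = Rational(11, 2))
Function('Q')(D, l) = Pow(Add(4, D), Rational(1, 2))
Function('q')(t, f) = Mul(Pow(Add(13, f), -1), Add(t, Mul(Rational(1, 2), Pow(38, Rational(1, 2))))) (Function('q')(t, f) = Mul(Add(t, Pow(Add(4, Rational(11, 2)), Rational(1, 2))), Pow(Add(f, 13), -1)) = Mul(Add(t, Pow(Rational(19, 2), Rational(1, 2))), Pow(Add(13, f), -1)) = Mul(Add(t, Mul(Rational(1, 2), Pow(38, Rational(1, 2)))), Pow(Add(13, f), -1)) = Mul(Pow(Add(13, f), -1), Add(t, Mul(Rational(1, 2), Pow(38, Rational(1, 2))))))
Add(2571134, Mul(-203, Add(Function('q')(-17, 19), -800))) = Add(2571134, Mul(-203, Add(Mul(Pow(Add(13, 19), -1), Add(-17, Mul(Rational(1, 2), Pow(38, Rational(1, 2))))), -800))) = Add(2571134, Mul(-203, Add(Mul(Pow(32, -1), Add(-17, Mul(Rational(1, 2), Pow(38, Rational(1, 2))))), -800))) = Add(2571134, Mul(-203, Add(Mul(Rational(1, 32), Add(-17, Mul(Rational(1, 2), Pow(38, Rational(1, 2))))), -800))) = Add(2571134, Mul(-203, Add(Add(Rational(-17, 32), Mul(Rational(1, 64), Pow(38, Rational(1, 2)))), -800))) = Add(2571134, Mul(-203, Add(Rational(-25617, 32), Mul(Rational(1, 64), Pow(38, Rational(1, 2)))))) = Add(2571134, Add(Rational(5200251, 32), Mul(Rational(-203, 64), Pow(38, Rational(1, 2))))) = Add(Rational(87476539, 32), Mul(Rational(-203, 64), Pow(38, Rational(1, 2))))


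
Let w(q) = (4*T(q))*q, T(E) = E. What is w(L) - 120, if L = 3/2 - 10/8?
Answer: -479/4 ≈ -119.75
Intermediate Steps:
L = 1/4 (L = 3*(1/2) - 10*1/8 = 3/2 - 5/4 = 1/4 ≈ 0.25000)
w(q) = 4*q**2 (w(q) = (4*q)*q = 4*q**2)
w(L) - 120 = 4*(1/4)**2 - 120 = 4*(1/16) - 120 = 1/4 - 120 = -479/4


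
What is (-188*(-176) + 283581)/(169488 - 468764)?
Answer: -316669/299276 ≈ -1.0581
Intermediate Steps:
(-188*(-176) + 283581)/(169488 - 468764) = (33088 + 283581)/(-299276) = 316669*(-1/299276) = -316669/299276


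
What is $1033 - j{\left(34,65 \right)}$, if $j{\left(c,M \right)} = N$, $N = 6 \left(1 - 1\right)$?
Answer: $1033$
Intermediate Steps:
$N = 0$ ($N = 6 \cdot 0 = 0$)
$j{\left(c,M \right)} = 0$
$1033 - j{\left(34,65 \right)} = 1033 - 0 = 1033 + 0 = 1033$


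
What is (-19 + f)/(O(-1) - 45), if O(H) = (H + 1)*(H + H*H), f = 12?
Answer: 7/45 ≈ 0.15556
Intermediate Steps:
O(H) = (1 + H)*(H + H²)
(-19 + f)/(O(-1) - 45) = (-19 + 12)/(-(1 + (-1)² + 2*(-1)) - 45) = -7/(-(1 + 1 - 2) - 45) = -7/(-1*0 - 45) = -7/(0 - 45) = -7/(-45) = -1/45*(-7) = 7/45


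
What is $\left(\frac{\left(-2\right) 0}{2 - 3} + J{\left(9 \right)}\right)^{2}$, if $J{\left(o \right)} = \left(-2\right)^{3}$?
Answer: $64$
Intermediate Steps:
$J{\left(o \right)} = -8$
$\left(\frac{\left(-2\right) 0}{2 - 3} + J{\left(9 \right)}\right)^{2} = \left(\frac{\left(-2\right) 0}{2 - 3} - 8\right)^{2} = \left(\frac{0}{-1} - 8\right)^{2} = \left(0 \left(-1\right) - 8\right)^{2} = \left(0 - 8\right)^{2} = \left(-8\right)^{2} = 64$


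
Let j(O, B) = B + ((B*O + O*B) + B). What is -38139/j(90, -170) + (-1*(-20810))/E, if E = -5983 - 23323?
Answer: 236920067/453363820 ≈ 0.52258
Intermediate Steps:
E = -29306
j(O, B) = 2*B + 2*B*O (j(O, B) = B + ((B*O + B*O) + B) = B + (2*B*O + B) = B + (B + 2*B*O) = 2*B + 2*B*O)
-38139/j(90, -170) + (-1*(-20810))/E = -38139*(-1/(340*(1 + 90))) - 1*(-20810)/(-29306) = -38139/(2*(-170)*91) + 20810*(-1/29306) = -38139/(-30940) - 10405/14653 = -38139*(-1/30940) - 10405/14653 = 38139/30940 - 10405/14653 = 236920067/453363820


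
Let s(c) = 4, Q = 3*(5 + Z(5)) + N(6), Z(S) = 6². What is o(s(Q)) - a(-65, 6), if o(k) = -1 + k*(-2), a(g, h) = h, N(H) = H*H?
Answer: -15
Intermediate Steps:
N(H) = H²
Z(S) = 36
Q = 159 (Q = 3*(5 + 36) + 6² = 3*41 + 36 = 123 + 36 = 159)
o(k) = -1 - 2*k
o(s(Q)) - a(-65, 6) = (-1 - 2*4) - 1*6 = (-1 - 8) - 6 = -9 - 6 = -15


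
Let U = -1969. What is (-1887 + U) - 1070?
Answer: -4926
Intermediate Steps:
(-1887 + U) - 1070 = (-1887 - 1969) - 1070 = -3856 - 1070 = -4926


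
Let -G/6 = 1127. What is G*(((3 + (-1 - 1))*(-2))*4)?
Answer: 54096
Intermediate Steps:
G = -6762 (G = -6*1127 = -6762)
G*(((3 + (-1 - 1))*(-2))*4) = -6762*(3 + (-1 - 1))*(-2)*4 = -6762*(3 - 2)*(-2)*4 = -6762*1*(-2)*4 = -(-13524)*4 = -6762*(-8) = 54096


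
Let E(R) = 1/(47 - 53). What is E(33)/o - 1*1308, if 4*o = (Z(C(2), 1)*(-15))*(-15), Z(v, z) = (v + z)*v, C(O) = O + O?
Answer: -8829001/6750 ≈ -1308.0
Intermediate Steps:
C(O) = 2*O
Z(v, z) = v*(v + z)
E(R) = -1/6 (E(R) = 1/(-6) = -1/6)
o = 1125 (o = ((((2*2)*(2*2 + 1))*(-15))*(-15))/4 = (((4*(4 + 1))*(-15))*(-15))/4 = (((4*5)*(-15))*(-15))/4 = ((20*(-15))*(-15))/4 = (-300*(-15))/4 = (1/4)*4500 = 1125)
E(33)/o - 1*1308 = -1/6/1125 - 1*1308 = -1/6*1/1125 - 1308 = -1/6750 - 1308 = -8829001/6750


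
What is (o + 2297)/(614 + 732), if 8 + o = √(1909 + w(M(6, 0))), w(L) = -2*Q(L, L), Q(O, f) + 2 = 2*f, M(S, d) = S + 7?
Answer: 2289/1346 + √1861/1346 ≈ 1.7326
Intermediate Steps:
M(S, d) = 7 + S
Q(O, f) = -2 + 2*f
w(L) = 4 - 4*L (w(L) = -2*(-2 + 2*L) = 4 - 4*L)
o = -8 + √1861 (o = -8 + √(1909 + (4 - 4*(7 + 6))) = -8 + √(1909 + (4 - 4*13)) = -8 + √(1909 + (4 - 52)) = -8 + √(1909 - 48) = -8 + √1861 ≈ 35.139)
(o + 2297)/(614 + 732) = ((-8 + √1861) + 2297)/(614 + 732) = (2289 + √1861)/1346 = (2289 + √1861)*(1/1346) = 2289/1346 + √1861/1346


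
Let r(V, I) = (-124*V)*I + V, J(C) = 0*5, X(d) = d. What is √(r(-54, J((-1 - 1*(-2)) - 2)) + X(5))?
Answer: 7*I ≈ 7.0*I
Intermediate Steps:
J(C) = 0
r(V, I) = V - 124*I*V (r(V, I) = -124*I*V + V = V - 124*I*V)
√(r(-54, J((-1 - 1*(-2)) - 2)) + X(5)) = √(-54*(1 - 124*0) + 5) = √(-54*(1 + 0) + 5) = √(-54*1 + 5) = √(-54 + 5) = √(-49) = 7*I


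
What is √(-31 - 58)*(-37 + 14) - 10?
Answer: -10 - 23*I*√89 ≈ -10.0 - 216.98*I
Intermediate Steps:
√(-31 - 58)*(-37 + 14) - 10 = √(-89)*(-23) - 10 = (I*√89)*(-23) - 10 = -23*I*√89 - 10 = -10 - 23*I*√89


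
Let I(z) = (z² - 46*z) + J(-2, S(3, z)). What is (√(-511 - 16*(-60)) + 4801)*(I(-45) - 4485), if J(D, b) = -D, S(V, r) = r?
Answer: -1862788 - 388*√449 ≈ -1.8710e+6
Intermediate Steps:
I(z) = 2 + z² - 46*z (I(z) = (z² - 46*z) - 1*(-2) = (z² - 46*z) + 2 = 2 + z² - 46*z)
(√(-511 - 16*(-60)) + 4801)*(I(-45) - 4485) = (√(-511 - 16*(-60)) + 4801)*((2 + (-45)² - 46*(-45)) - 4485) = (√(-511 + 960) + 4801)*((2 + 2025 + 2070) - 4485) = (√449 + 4801)*(4097 - 4485) = (4801 + √449)*(-388) = -1862788 - 388*√449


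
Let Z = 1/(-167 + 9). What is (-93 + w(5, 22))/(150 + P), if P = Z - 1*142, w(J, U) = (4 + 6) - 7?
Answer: -4740/421 ≈ -11.259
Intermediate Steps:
w(J, U) = 3 (w(J, U) = 10 - 7 = 3)
Z = -1/158 (Z = 1/(-158) = -1/158 ≈ -0.0063291)
P = -22437/158 (P = -1/158 - 1*142 = -1/158 - 142 = -22437/158 ≈ -142.01)
(-93 + w(5, 22))/(150 + P) = (-93 + 3)/(150 - 22437/158) = -90/1263/158 = -90*158/1263 = -4740/421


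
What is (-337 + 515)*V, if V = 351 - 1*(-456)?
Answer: 143646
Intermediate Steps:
V = 807 (V = 351 + 456 = 807)
(-337 + 515)*V = (-337 + 515)*807 = 178*807 = 143646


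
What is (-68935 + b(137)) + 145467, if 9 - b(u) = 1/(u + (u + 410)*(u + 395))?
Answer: 22284223280/291141 ≈ 76541.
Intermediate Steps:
b(u) = 9 - 1/(u + (395 + u)*(410 + u)) (b(u) = 9 - 1/(u + (u + 410)*(u + 395)) = 9 - 1/(u + (410 + u)*(395 + u)) = 9 - 1/(u + (395 + u)*(410 + u)))
(-68935 + b(137)) + 145467 = (-68935 + (1457549 + 9*137² + 7254*137)/(161950 + 137² + 806*137)) + 145467 = (-68935 + (1457549 + 9*18769 + 993798)/(161950 + 18769 + 110422)) + 145467 = (-68935 + (1457549 + 168921 + 993798)/291141) + 145467 = (-68935 + (1/291141)*2620268) + 145467 = (-68935 + 2620268/291141) + 145467 = -20067184567/291141 + 145467 = 22284223280/291141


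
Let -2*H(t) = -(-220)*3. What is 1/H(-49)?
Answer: -1/330 ≈ -0.0030303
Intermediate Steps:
H(t) = -330 (H(t) = -(-55)*(-4*3)/2 = -(-55)*(-12)/2 = -1/2*660 = -330)
1/H(-49) = 1/(-330) = -1/330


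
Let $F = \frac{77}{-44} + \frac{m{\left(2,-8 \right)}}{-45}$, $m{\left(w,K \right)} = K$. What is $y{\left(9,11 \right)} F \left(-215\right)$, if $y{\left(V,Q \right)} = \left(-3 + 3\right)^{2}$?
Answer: $0$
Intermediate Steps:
$y{\left(V,Q \right)} = 0$ ($y{\left(V,Q \right)} = 0^{2} = 0$)
$F = - \frac{283}{180}$ ($F = \frac{77}{-44} - \frac{8}{-45} = 77 \left(- \frac{1}{44}\right) - - \frac{8}{45} = - \frac{7}{4} + \frac{8}{45} = - \frac{283}{180} \approx -1.5722$)
$y{\left(9,11 \right)} F \left(-215\right) = 0 \left(- \frac{283}{180}\right) \left(-215\right) = 0 \left(-215\right) = 0$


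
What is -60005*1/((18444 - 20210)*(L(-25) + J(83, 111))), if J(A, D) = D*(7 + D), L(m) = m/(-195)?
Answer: 2340195/902120482 ≈ 0.0025941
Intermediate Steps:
L(m) = -m/195 (L(m) = m*(-1/195) = -m/195)
-60005*1/((18444 - 20210)*(L(-25) + J(83, 111))) = -60005*1/((18444 - 20210)*(-1/195*(-25) + 111*(7 + 111))) = -60005*(-1/(1766*(5/39 + 111*118))) = -60005*(-1/(1766*(5/39 + 13098))) = -60005/((-1766*510827/39)) = -60005/(-902120482/39) = -60005*(-39/902120482) = 2340195/902120482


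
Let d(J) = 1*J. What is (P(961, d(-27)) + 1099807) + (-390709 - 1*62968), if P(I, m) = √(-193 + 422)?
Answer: 646130 + √229 ≈ 6.4615e+5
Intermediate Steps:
d(J) = J
P(I, m) = √229
(P(961, d(-27)) + 1099807) + (-390709 - 1*62968) = (√229 + 1099807) + (-390709 - 1*62968) = (1099807 + √229) + (-390709 - 62968) = (1099807 + √229) - 453677 = 646130 + √229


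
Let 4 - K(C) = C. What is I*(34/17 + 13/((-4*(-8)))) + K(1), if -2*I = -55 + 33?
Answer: 943/32 ≈ 29.469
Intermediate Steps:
K(C) = 4 - C
I = 11 (I = -(-55 + 33)/2 = -½*(-22) = 11)
I*(34/17 + 13/((-4*(-8)))) + K(1) = 11*(34/17 + 13/((-4*(-8)))) + (4 - 1*1) = 11*(34*(1/17) + 13/32) + (4 - 1) = 11*(2 + 13*(1/32)) + 3 = 11*(2 + 13/32) + 3 = 11*(77/32) + 3 = 847/32 + 3 = 943/32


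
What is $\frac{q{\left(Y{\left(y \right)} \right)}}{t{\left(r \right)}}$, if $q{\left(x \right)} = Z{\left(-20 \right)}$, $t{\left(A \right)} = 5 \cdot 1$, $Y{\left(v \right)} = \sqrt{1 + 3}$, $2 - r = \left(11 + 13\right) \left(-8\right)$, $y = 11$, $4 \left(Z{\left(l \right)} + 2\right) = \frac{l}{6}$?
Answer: $- \frac{17}{30} \approx -0.56667$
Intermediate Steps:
$Z{\left(l \right)} = -2 + \frac{l}{24}$ ($Z{\left(l \right)} = -2 + \frac{l \frac{1}{6}}{4} = -2 + \frac{\frac{1}{6} l}{4} = -2 + \frac{l}{24}$)
$r = 194$ ($r = 2 - \left(11 + 13\right) \left(-8\right) = 2 - 24 \left(-8\right) = 2 - -192 = 2 + 192 = 194$)
$Y{\left(v \right)} = 2$ ($Y{\left(v \right)} = \sqrt{4} = 2$)
$t{\left(A \right)} = 5$
$q{\left(x \right)} = - \frac{17}{6}$ ($q{\left(x \right)} = -2 + \frac{1}{24} \left(-20\right) = -2 - \frac{5}{6} = - \frac{17}{6}$)
$\frac{q{\left(Y{\left(y \right)} \right)}}{t{\left(r \right)}} = - \frac{17}{6 \cdot 5} = \left(- \frac{17}{6}\right) \frac{1}{5} = - \frac{17}{30}$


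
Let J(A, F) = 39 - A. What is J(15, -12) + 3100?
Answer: 3124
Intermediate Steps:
J(15, -12) + 3100 = (39 - 1*15) + 3100 = (39 - 15) + 3100 = 24 + 3100 = 3124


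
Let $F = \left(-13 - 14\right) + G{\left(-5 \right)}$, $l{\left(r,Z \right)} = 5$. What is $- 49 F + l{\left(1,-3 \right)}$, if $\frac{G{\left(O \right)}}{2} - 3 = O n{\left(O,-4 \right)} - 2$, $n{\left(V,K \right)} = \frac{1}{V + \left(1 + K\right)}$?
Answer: $\frac{4675}{4} \approx 1168.8$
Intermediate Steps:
$n{\left(V,K \right)} = \frac{1}{1 + K + V}$
$G{\left(O \right)} = 2 + \frac{2 O}{-3 + O}$ ($G{\left(O \right)} = 6 + 2 \left(\frac{O}{1 - 4 + O} - 2\right) = 6 + 2 \left(\frac{O}{-3 + O} - 2\right) = 6 + 2 \left(-2 + \frac{O}{-3 + O}\right) = 6 + \left(-4 + \frac{2 O}{-3 + O}\right) = 2 + \frac{2 O}{-3 + O}$)
$F = - \frac{95}{4}$ ($F = \left(-13 - 14\right) + \frac{2 \left(-3 + 2 \left(-5\right)\right)}{-3 - 5} = -27 + \frac{2 \left(-3 - 10\right)}{-8} = -27 + 2 \left(- \frac{1}{8}\right) \left(-13\right) = -27 + \frac{13}{4} = - \frac{95}{4} \approx -23.75$)
$- 49 F + l{\left(1,-3 \right)} = \left(-49\right) \left(- \frac{95}{4}\right) + 5 = \frac{4655}{4} + 5 = \frac{4675}{4}$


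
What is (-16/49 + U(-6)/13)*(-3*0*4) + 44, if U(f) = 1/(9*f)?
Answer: 44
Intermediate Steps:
U(f) = 1/(9*f)
(-16/49 + U(-6)/13)*(-3*0*4) + 44 = (-16/49 + ((⅑)/(-6))/13)*(-3*0*4) + 44 = (-16*1/49 + ((⅑)*(-⅙))*(1/13))*(0*4) + 44 = (-16/49 - 1/54*1/13)*0 + 44 = (-16/49 - 1/702)*0 + 44 = -11281/34398*0 + 44 = 0 + 44 = 44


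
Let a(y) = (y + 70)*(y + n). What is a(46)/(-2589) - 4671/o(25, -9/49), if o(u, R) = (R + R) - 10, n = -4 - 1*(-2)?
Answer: 589974899/1315212 ≈ 448.58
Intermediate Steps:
n = -2 (n = -4 + 2 = -2)
a(y) = (-2 + y)*(70 + y) (a(y) = (y + 70)*(y - 2) = (70 + y)*(-2 + y) = (-2 + y)*(70 + y))
o(u, R) = -10 + 2*R (o(u, R) = 2*R - 10 = -10 + 2*R)
a(46)/(-2589) - 4671/o(25, -9/49) = (-140 + 46² + 68*46)/(-2589) - 4671/(-10 + 2*(-9/49)) = (-140 + 2116 + 3128)*(-1/2589) - 4671/(-10 + 2*(-9*1/49)) = 5104*(-1/2589) - 4671/(-10 + 2*(-9/49)) = -5104/2589 - 4671/(-10 - 18/49) = -5104/2589 - 4671/(-508/49) = -5104/2589 - 4671*(-49/508) = -5104/2589 + 228879/508 = 589974899/1315212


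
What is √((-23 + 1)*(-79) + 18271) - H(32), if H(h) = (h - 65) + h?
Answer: 1 + √20009 ≈ 142.45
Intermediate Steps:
H(h) = -65 + 2*h (H(h) = (-65 + h) + h = -65 + 2*h)
√((-23 + 1)*(-79) + 18271) - H(32) = √((-23 + 1)*(-79) + 18271) - (-65 + 2*32) = √(-22*(-79) + 18271) - (-65 + 64) = √(1738 + 18271) - 1*(-1) = √20009 + 1 = 1 + √20009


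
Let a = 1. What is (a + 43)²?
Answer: 1936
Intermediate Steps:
(a + 43)² = (1 + 43)² = 44² = 1936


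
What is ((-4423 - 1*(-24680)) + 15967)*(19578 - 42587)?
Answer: -833478016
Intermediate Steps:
((-4423 - 1*(-24680)) + 15967)*(19578 - 42587) = ((-4423 + 24680) + 15967)*(-23009) = (20257 + 15967)*(-23009) = 36224*(-23009) = -833478016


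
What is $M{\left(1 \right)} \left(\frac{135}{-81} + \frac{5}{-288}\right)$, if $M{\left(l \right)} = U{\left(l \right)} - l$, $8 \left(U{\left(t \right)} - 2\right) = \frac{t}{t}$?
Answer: $- \frac{485}{256} \approx -1.8945$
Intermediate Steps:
$U{\left(t \right)} = \frac{17}{8}$ ($U{\left(t \right)} = 2 + \frac{t \frac{1}{t}}{8} = 2 + \frac{1}{8} \cdot 1 = 2 + \frac{1}{8} = \frac{17}{8}$)
$M{\left(l \right)} = \frac{17}{8} - l$
$M{\left(1 \right)} \left(\frac{135}{-81} + \frac{5}{-288}\right) = \left(\frac{17}{8} - 1\right) \left(\frac{135}{-81} + \frac{5}{-288}\right) = \left(\frac{17}{8} - 1\right) \left(135 \left(- \frac{1}{81}\right) + 5 \left(- \frac{1}{288}\right)\right) = \frac{9 \left(- \frac{5}{3} - \frac{5}{288}\right)}{8} = \frac{9}{8} \left(- \frac{485}{288}\right) = - \frac{485}{256}$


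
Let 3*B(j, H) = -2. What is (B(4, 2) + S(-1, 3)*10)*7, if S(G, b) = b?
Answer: 616/3 ≈ 205.33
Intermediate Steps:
B(j, H) = -⅔ (B(j, H) = (⅓)*(-2) = -⅔)
(B(4, 2) + S(-1, 3)*10)*7 = (-⅔ + 3*10)*7 = (-⅔ + 30)*7 = (88/3)*7 = 616/3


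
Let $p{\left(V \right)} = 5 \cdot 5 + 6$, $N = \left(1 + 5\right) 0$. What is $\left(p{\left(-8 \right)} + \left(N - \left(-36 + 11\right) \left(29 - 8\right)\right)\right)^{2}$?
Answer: $309136$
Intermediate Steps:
$N = 0$ ($N = 6 \cdot 0 = 0$)
$p{\left(V \right)} = 31$ ($p{\left(V \right)} = 25 + 6 = 31$)
$\left(p{\left(-8 \right)} + \left(N - \left(-36 + 11\right) \left(29 - 8\right)\right)\right)^{2} = \left(31 + \left(0 - \left(-36 + 11\right) \left(29 - 8\right)\right)\right)^{2} = \left(31 + \left(0 - \left(-25\right) 21\right)\right)^{2} = \left(31 + \left(0 - -525\right)\right)^{2} = \left(31 + \left(0 + 525\right)\right)^{2} = \left(31 + 525\right)^{2} = 556^{2} = 309136$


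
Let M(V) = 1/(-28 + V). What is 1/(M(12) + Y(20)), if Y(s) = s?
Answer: 16/319 ≈ 0.050157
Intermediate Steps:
1/(M(12) + Y(20)) = 1/(1/(-28 + 12) + 20) = 1/(1/(-16) + 20) = 1/(-1/16 + 20) = 1/(319/16) = 16/319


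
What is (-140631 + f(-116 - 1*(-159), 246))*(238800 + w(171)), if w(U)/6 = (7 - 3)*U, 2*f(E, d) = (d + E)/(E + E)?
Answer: -1468855244418/43 ≈ -3.4159e+10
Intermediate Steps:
f(E, d) = (E + d)/(4*E) (f(E, d) = ((d + E)/(E + E))/2 = ((E + d)/((2*E)))/2 = ((E + d)*(1/(2*E)))/2 = ((E + d)/(2*E))/2 = (E + d)/(4*E))
w(U) = 24*U (w(U) = 6*((7 - 3)*U) = 6*(4*U) = 24*U)
(-140631 + f(-116 - 1*(-159), 246))*(238800 + w(171)) = (-140631 + ((-116 - 1*(-159)) + 246)/(4*(-116 - 1*(-159))))*(238800 + 24*171) = (-140631 + ((-116 + 159) + 246)/(4*(-116 + 159)))*(238800 + 4104) = (-140631 + (¼)*(43 + 246)/43)*242904 = (-140631 + (¼)*(1/43)*289)*242904 = (-140631 + 289/172)*242904 = -24188243/172*242904 = -1468855244418/43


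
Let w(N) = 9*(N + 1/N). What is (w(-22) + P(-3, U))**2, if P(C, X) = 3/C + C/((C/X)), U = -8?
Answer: 20820969/484 ≈ 43019.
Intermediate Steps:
w(N) = 9*N + 9/N
P(C, X) = X + 3/C (P(C, X) = 3/C + C*(X/C) = 3/C + X = X + 3/C)
(w(-22) + P(-3, U))**2 = ((9*(-22) + 9/(-22)) + (-8 + 3/(-3)))**2 = ((-198 + 9*(-1/22)) + (-8 + 3*(-1/3)))**2 = ((-198 - 9/22) + (-8 - 1))**2 = (-4365/22 - 9)**2 = (-4563/22)**2 = 20820969/484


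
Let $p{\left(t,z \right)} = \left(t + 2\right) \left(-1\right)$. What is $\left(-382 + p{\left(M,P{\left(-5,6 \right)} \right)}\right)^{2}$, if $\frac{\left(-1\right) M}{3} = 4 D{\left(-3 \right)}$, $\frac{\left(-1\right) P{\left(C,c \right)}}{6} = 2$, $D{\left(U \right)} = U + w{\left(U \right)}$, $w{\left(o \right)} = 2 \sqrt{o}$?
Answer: $174672 - 20160 i \sqrt{3} \approx 1.7467 \cdot 10^{5} - 34918.0 i$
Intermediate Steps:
$D{\left(U \right)} = U + 2 \sqrt{U}$
$P{\left(C,c \right)} = -12$ ($P{\left(C,c \right)} = \left(-6\right) 2 = -12$)
$M = 36 - 24 i \sqrt{3}$ ($M = - 3 \cdot 4 \left(-3 + 2 \sqrt{-3}\right) = - 3 \cdot 4 \left(-3 + 2 i \sqrt{3}\right) = - 3 \left(-12 + 8 i \sqrt{3}\right) = 36 - 24 i \sqrt{3} \approx 36.0 - 41.569 i$)
$p{\left(t,z \right)} = -2 - t$ ($p{\left(t,z \right)} = \left(2 + t\right) \left(-1\right) = -2 - t$)
$\left(-382 + p{\left(M,P{\left(-5,6 \right)} \right)}\right)^{2} = \left(-382 - \left(38 - 24 i \sqrt{3}\right)\right)^{2} = \left(-420 + 24 i \sqrt{3}\right)^{2}$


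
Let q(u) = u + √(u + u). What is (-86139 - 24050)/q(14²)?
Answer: -110189/194 + 110189*√2/2716 ≈ -510.61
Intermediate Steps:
q(u) = u + √2*√u (q(u) = u + √(2*u) = u + √2*√u)
(-86139 - 24050)/q(14²) = (-86139 - 24050)/(14² + √2*√(14²)) = -110189/(196 + √2*√196) = -110189/(196 + √2*14) = -110189/(196 + 14*√2)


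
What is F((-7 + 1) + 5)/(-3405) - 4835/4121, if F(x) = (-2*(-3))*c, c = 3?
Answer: -5512451/4677335 ≈ -1.1785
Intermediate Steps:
F(x) = 18 (F(x) = -2*(-3)*3 = 6*3 = 18)
F((-7 + 1) + 5)/(-3405) - 4835/4121 = 18/(-3405) - 4835/4121 = 18*(-1/3405) - 4835*1/4121 = -6/1135 - 4835/4121 = -5512451/4677335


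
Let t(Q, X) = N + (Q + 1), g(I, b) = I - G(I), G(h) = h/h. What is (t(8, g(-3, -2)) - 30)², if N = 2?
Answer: 361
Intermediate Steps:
G(h) = 1
g(I, b) = -1 + I (g(I, b) = I - 1*1 = I - 1 = -1 + I)
t(Q, X) = 3 + Q (t(Q, X) = 2 + (Q + 1) = 2 + (1 + Q) = 3 + Q)
(t(8, g(-3, -2)) - 30)² = ((3 + 8) - 30)² = (11 - 30)² = (-19)² = 361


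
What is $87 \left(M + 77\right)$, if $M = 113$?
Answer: $16530$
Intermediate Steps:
$87 \left(M + 77\right) = 87 \left(113 + 77\right) = 87 \cdot 190 = 16530$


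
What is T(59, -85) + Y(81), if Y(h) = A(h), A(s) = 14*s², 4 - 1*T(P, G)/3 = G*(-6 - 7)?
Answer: 88551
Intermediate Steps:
T(P, G) = 12 + 39*G (T(P, G) = 12 - 3*G*(-6 - 7) = 12 - 3*G*(-13) = 12 - (-39)*G = 12 + 39*G)
Y(h) = 14*h²
T(59, -85) + Y(81) = (12 + 39*(-85)) + 14*81² = (12 - 3315) + 14*6561 = -3303 + 91854 = 88551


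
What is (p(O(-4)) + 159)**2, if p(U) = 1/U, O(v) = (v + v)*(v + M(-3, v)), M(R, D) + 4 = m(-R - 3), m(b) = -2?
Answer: 161823841/6400 ≈ 25285.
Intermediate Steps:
M(R, D) = -6 (M(R, D) = -4 - 2 = -6)
O(v) = 2*v*(-6 + v) (O(v) = (v + v)*(v - 6) = (2*v)*(-6 + v) = 2*v*(-6 + v))
(p(O(-4)) + 159)**2 = (1/(2*(-4)*(-6 - 4)) + 159)**2 = (1/(2*(-4)*(-10)) + 159)**2 = (1/80 + 159)**2 = (12721/80)**2 = 161823841/6400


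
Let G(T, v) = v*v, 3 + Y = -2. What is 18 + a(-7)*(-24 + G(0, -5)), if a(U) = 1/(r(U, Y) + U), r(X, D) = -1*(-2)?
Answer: 89/5 ≈ 17.800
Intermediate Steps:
Y = -5 (Y = -3 - 2 = -5)
r(X, D) = 2
G(T, v) = v²
a(U) = 1/(2 + U)
18 + a(-7)*(-24 + G(0, -5)) = 18 + (-24 + (-5)²)/(2 - 7) = 18 + (-24 + 25)/(-5) = 18 - ⅕*1 = 18 - ⅕ = 89/5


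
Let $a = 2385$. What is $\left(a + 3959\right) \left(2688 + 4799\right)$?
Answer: $47497528$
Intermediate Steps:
$\left(a + 3959\right) \left(2688 + 4799\right) = \left(2385 + 3959\right) \left(2688 + 4799\right) = 6344 \cdot 7487 = 47497528$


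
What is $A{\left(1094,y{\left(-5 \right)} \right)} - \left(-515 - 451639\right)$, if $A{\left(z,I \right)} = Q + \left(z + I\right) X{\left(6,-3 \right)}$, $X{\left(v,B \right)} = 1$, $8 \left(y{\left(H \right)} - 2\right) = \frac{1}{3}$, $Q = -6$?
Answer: $\frac{10877857}{24} \approx 4.5324 \cdot 10^{5}$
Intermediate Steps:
$y{\left(H \right)} = \frac{49}{24}$ ($y{\left(H \right)} = 2 + \frac{1}{8 \cdot 3} = 2 + \frac{1}{8} \cdot \frac{1}{3} = 2 + \frac{1}{24} = \frac{49}{24}$)
$A{\left(z,I \right)} = -6 + I + z$ ($A{\left(z,I \right)} = -6 + \left(z + I\right) 1 = -6 + \left(I + z\right) 1 = -6 + \left(I + z\right) = -6 + I + z$)
$A{\left(1094,y{\left(-5 \right)} \right)} - \left(-515 - 451639\right) = \left(-6 + \frac{49}{24} + 1094\right) - \left(-515 - 451639\right) = \frac{26161}{24} - \left(-515 - 451639\right) = \frac{26161}{24} - -452154 = \frac{26161}{24} + 452154 = \frac{10877857}{24}$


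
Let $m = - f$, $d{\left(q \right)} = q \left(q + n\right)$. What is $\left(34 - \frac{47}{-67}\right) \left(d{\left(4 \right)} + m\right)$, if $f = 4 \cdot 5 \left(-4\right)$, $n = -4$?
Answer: $\frac{186000}{67} \approx 2776.1$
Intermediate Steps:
$d{\left(q \right)} = q \left(-4 + q\right)$ ($d{\left(q \right)} = q \left(q - 4\right) = q \left(-4 + q\right)$)
$f = -80$ ($f = 20 \left(-4\right) = -80$)
$m = 80$ ($m = \left(-1\right) \left(-80\right) = 80$)
$\left(34 - \frac{47}{-67}\right) \left(d{\left(4 \right)} + m\right) = \left(34 - \frac{47}{-67}\right) \left(4 \left(-4 + 4\right) + 80\right) = \left(34 - 47 \left(- \frac{1}{67}\right)\right) \left(4 \cdot 0 + 80\right) = \left(34 - - \frac{47}{67}\right) \left(0 + 80\right) = \left(34 + \frac{47}{67}\right) 80 = \frac{2325}{67} \cdot 80 = \frac{186000}{67}$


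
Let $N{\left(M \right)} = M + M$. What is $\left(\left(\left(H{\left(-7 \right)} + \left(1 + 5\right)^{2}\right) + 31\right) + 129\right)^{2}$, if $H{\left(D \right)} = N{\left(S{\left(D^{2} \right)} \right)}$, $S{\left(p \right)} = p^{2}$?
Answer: $24980004$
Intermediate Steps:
$N{\left(M \right)} = 2 M$
$H{\left(D \right)} = 2 D^{4}$ ($H{\left(D \right)} = 2 \left(D^{2}\right)^{2} = 2 D^{4}$)
$\left(\left(\left(H{\left(-7 \right)} + \left(1 + 5\right)^{2}\right) + 31\right) + 129\right)^{2} = \left(\left(\left(2 \left(-7\right)^{4} + \left(1 + 5\right)^{2}\right) + 31\right) + 129\right)^{2} = \left(\left(\left(2 \cdot 2401 + 6^{2}\right) + 31\right) + 129\right)^{2} = \left(\left(\left(4802 + 36\right) + 31\right) + 129\right)^{2} = \left(\left(4838 + 31\right) + 129\right)^{2} = \left(4869 + 129\right)^{2} = 4998^{2} = 24980004$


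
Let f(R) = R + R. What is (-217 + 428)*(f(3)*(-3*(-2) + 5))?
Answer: 13926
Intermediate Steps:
f(R) = 2*R
(-217 + 428)*(f(3)*(-3*(-2) + 5)) = (-217 + 428)*((2*3)*(-3*(-2) + 5)) = 211*(6*(6 + 5)) = 211*(6*11) = 211*66 = 13926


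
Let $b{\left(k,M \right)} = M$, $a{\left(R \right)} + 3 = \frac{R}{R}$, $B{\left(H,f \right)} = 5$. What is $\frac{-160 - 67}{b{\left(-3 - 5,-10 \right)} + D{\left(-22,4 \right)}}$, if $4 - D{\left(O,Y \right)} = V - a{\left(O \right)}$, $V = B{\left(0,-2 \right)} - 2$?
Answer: $\frac{227}{11} \approx 20.636$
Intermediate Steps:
$a{\left(R \right)} = -2$ ($a{\left(R \right)} = -3 + \frac{R}{R} = -3 + 1 = -2$)
$V = 3$ ($V = 5 - 2 = 3$)
$D{\left(O,Y \right)} = -1$ ($D{\left(O,Y \right)} = 4 - \left(3 - -2\right) = 4 - \left(3 + 2\right) = 4 - 5 = -1$)
$\frac{-160 - 67}{b{\left(-3 - 5,-10 \right)} + D{\left(-22,4 \right)}} = \frac{-160 - 67}{-10 - 1} = - \frac{227}{-11} = \left(-227\right) \left(- \frac{1}{11}\right) = \frac{227}{11}$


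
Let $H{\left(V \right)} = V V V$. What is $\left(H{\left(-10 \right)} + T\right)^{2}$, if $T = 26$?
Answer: $948676$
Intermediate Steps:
$H{\left(V \right)} = V^{3}$ ($H{\left(V \right)} = V^{2} V = V^{3}$)
$\left(H{\left(-10 \right)} + T\right)^{2} = \left(\left(-10\right)^{3} + 26\right)^{2} = \left(-1000 + 26\right)^{2} = \left(-974\right)^{2} = 948676$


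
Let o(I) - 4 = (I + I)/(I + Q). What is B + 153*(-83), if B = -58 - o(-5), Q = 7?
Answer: -12756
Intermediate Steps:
o(I) = 4 + 2*I/(7 + I) (o(I) = 4 + (I + I)/(I + 7) = 4 + (2*I)/(7 + I) = 4 + 2*I/(7 + I))
B = -57 (B = -58 - 2*(14 + 3*(-5))/(7 - 5) = -58 - 2*(14 - 15)/2 = -58 - 2*(-1)/2 = -58 - 1*(-1) = -58 + 1 = -57)
B + 153*(-83) = -57 + 153*(-83) = -57 - 12699 = -12756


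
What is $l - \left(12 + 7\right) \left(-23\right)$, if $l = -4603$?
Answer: $-4166$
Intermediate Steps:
$l - \left(12 + 7\right) \left(-23\right) = -4603 - \left(12 + 7\right) \left(-23\right) = -4603 - 19 \left(-23\right) = -4603 - -437 = -4603 + 437 = -4166$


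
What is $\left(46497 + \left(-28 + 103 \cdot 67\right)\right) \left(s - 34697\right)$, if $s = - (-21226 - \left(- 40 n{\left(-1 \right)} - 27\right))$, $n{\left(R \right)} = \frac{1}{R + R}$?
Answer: $-719320860$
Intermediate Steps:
$n{\left(R \right)} = \frac{1}{2 R}$
$s = 21219$ ($s = - (-21226 - \left(- 40 \frac{1}{2 \left(-1\right)} - 27\right)) = - (-21226 - \left(- 40 \cdot \frac{1}{2} \left(-1\right) - 27\right)) = - (-21226 - \left(\left(-40\right) \left(- \frac{1}{2}\right) - 27\right)) = - (-21226 - \left(20 - 27\right)) = - (-21226 - -7) = - (-21226 + 7) = \left(-1\right) \left(-21219\right) = 21219$)
$\left(46497 + \left(-28 + 103 \cdot 67\right)\right) \left(s - 34697\right) = \left(46497 + \left(-28 + 103 \cdot 67\right)\right) \left(21219 - 34697\right) = \left(46497 + \left(-28 + 6901\right)\right) \left(-13478\right) = \left(46497 + 6873\right) \left(-13478\right) = 53370 \left(-13478\right) = -719320860$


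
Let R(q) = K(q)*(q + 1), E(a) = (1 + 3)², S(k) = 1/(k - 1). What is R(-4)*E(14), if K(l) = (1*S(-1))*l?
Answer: -96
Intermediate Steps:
S(k) = 1/(-1 + k)
K(l) = -l/2 (K(l) = (1/(-1 - 1))*l = (1/(-2))*l = (1*(-½))*l = -l/2)
E(a) = 16 (E(a) = 4² = 16)
R(q) = -q*(1 + q)/2 (R(q) = (-q/2)*(q + 1) = (-q/2)*(1 + q) = -q*(1 + q)/2)
R(-4)*E(14) = -½*(-4)*(1 - 4)*16 = -½*(-4)*(-3)*16 = -6*16 = -96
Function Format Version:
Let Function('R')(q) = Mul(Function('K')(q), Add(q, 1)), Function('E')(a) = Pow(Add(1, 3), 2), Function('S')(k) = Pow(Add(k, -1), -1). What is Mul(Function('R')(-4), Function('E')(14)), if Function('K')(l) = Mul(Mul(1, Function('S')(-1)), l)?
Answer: -96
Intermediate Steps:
Function('S')(k) = Pow(Add(-1, k), -1)
Function('K')(l) = Mul(Rational(-1, 2), l) (Function('K')(l) = Mul(Mul(1, Pow(Add(-1, -1), -1)), l) = Mul(Mul(1, Pow(-2, -1)), l) = Mul(Mul(1, Rational(-1, 2)), l) = Mul(Rational(-1, 2), l))
Function('E')(a) = 16 (Function('E')(a) = Pow(4, 2) = 16)
Function('R')(q) = Mul(Rational(-1, 2), q, Add(1, q)) (Function('R')(q) = Mul(Mul(Rational(-1, 2), q), Add(q, 1)) = Mul(Mul(Rational(-1, 2), q), Add(1, q)) = Mul(Rational(-1, 2), q, Add(1, q)))
Mul(Function('R')(-4), Function('E')(14)) = Mul(Mul(Rational(-1, 2), -4, Add(1, -4)), 16) = Mul(Mul(Rational(-1, 2), -4, -3), 16) = Mul(-6, 16) = -96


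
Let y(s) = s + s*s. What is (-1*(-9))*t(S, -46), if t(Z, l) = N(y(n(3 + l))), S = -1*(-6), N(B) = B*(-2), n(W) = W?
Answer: -32508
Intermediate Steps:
y(s) = s + s²
N(B) = -2*B
S = 6
t(Z, l) = -2*(3 + l)*(4 + l) (t(Z, l) = -2*(3 + l)*(1 + (3 + l)) = -2*(3 + l)*(4 + l))
(-1*(-9))*t(S, -46) = (-1*(-9))*(-2*(3 - 46)*(4 - 46)) = 9*(-2*(-43)*(-42)) = 9*(-3612) = -32508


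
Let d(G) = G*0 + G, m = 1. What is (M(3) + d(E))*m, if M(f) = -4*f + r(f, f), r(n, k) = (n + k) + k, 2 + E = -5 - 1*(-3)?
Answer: -7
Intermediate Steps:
E = -4 (E = -2 + (-5 - 1*(-3)) = -2 + (-5 + 3) = -2 - 2 = -4)
r(n, k) = n + 2*k (r(n, k) = (k + n) + k = n + 2*k)
M(f) = -f (M(f) = -4*f + (f + 2*f) = -4*f + 3*f = -f)
d(G) = G (d(G) = 0 + G = G)
(M(3) + d(E))*m = (-1*3 - 4)*1 = (-3 - 4)*1 = -7*1 = -7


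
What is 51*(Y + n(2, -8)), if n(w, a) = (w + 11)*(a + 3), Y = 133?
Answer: 3468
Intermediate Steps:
n(w, a) = (3 + a)*(11 + w) (n(w, a) = (11 + w)*(3 + a) = (3 + a)*(11 + w))
51*(Y + n(2, -8)) = 51*(133 + (33 + 3*2 + 11*(-8) - 8*2)) = 51*(133 + (33 + 6 - 88 - 16)) = 51*(133 - 65) = 51*68 = 3468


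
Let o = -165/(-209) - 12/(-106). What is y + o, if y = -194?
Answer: -194449/1007 ≈ -193.10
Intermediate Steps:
o = 909/1007 (o = -165*(-1/209) - 12*(-1/106) = 15/19 + 6/53 = 909/1007 ≈ 0.90268)
y + o = -194 + 909/1007 = -194449/1007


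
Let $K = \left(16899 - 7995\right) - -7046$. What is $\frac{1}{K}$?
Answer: $\frac{1}{15950} \approx 6.2696 \cdot 10^{-5}$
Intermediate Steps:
$K = 15950$ ($K = \left(16899 - 7995\right) + 7046 = 8904 + 7046 = 15950$)
$\frac{1}{K} = \frac{1}{15950}$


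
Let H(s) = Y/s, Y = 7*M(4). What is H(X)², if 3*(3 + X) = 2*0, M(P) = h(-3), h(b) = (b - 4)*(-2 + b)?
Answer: 60025/9 ≈ 6669.4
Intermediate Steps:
h(b) = (-4 + b)*(-2 + b)
M(P) = 35 (M(P) = 8 + (-3)² - 6*(-3) = 8 + 9 + 18 = 35)
X = -3 (X = -3 + (2*0)/3 = -3 + (⅓)*0 = -3 + 0 = -3)
Y = 245 (Y = 7*35 = 245)
H(s) = 245/s
H(X)² = (245/(-3))² = (245*(-⅓))² = (-245/3)² = 60025/9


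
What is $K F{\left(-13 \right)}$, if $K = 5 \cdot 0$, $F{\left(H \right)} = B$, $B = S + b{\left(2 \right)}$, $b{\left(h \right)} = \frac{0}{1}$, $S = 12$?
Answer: $0$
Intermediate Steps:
$b{\left(h \right)} = 0$ ($b{\left(h \right)} = 0 \cdot 1 = 0$)
$B = 12$ ($B = 12 + 0 = 12$)
$F{\left(H \right)} = 12$
$K = 0$
$K F{\left(-13 \right)} = 0 \cdot 12 = 0$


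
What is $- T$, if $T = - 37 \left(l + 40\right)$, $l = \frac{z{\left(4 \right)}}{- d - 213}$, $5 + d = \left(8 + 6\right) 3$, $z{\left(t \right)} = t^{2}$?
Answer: $\frac{184704}{125} \approx 1477.6$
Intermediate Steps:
$d = 37$ ($d = -5 + \left(8 + 6\right) 3 = -5 + 14 \cdot 3 = -5 + 42 = 37$)
$l = - \frac{8}{125}$ ($l = \frac{4^{2}}{\left(-1\right) 37 - 213} = \frac{16}{-37 - 213} = \frac{16}{-250} = 16 \left(- \frac{1}{250}\right) = - \frac{8}{125} \approx -0.064$)
$T = - \frac{184704}{125}$ ($T = - 37 \left(- \frac{8}{125} + 40\right) = \left(-37\right) \frac{4992}{125} = - \frac{184704}{125} \approx -1477.6$)
$- T = \left(-1\right) \left(- \frac{184704}{125}\right) = \frac{184704}{125}$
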